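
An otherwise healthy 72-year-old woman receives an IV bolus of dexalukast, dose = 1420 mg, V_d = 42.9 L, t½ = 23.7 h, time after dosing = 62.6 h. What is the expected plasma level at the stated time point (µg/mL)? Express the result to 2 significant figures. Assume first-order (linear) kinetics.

5.3 µg/mL

C₀ = Dose / Vd = 1420 / 42.9 = 33.10 mg/L
k = ln2 / t½ = 0.693147 / 23.7 = 0.02925 h⁻¹
C = C₀ · e^(−k·t) = 33.10 × e^(−0.02925 × 62.6)
  = 33.10 × 0.1602 = 5.303 mg/L
(5.303 mg/L = 5.303 µg/mL)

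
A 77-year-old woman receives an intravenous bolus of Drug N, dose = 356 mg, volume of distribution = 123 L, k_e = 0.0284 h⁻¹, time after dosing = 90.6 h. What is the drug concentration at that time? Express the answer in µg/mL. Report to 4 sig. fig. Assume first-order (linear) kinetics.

0.2208 µg/mL

C₀ = Dose / Vd = 356.0 / 123 = 2.894 mg/L
C = C₀ · e^(−k·t) = 2.894 × e^(−0.02840 × 90.6)
  = 2.894 × 0.07630 = 0.2208 mg/L
(0.2208 mg/L = 0.2208 µg/mL)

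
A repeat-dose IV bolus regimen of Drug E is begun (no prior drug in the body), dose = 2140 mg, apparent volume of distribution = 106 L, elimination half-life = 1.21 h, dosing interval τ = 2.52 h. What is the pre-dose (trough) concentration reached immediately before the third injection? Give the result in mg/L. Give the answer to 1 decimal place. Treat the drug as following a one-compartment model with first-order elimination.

C₀ per dose = Dose / Vd = 2140 / 106 = 20.19 mg/L
k = ln2 / t½ = 0.693147 / 1.21 = 0.5728 h⁻¹
Fraction remaining after one interval: r = e^(−kτ) = e^(−0.5728 × 2.52) = 0.2361
Before dose 3, 2 doses have been given (aged 1τ, 2τ).
C_trough = C₀ × (r + r²) = 20.19 × (0.2361 + 0.05574) = 5.892 mg/L

5.9 mg/L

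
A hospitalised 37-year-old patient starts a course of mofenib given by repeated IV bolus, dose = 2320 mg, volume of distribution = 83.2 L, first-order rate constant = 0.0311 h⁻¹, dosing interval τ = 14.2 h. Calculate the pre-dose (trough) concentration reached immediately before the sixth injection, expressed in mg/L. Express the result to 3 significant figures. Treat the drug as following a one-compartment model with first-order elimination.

44.7 mg/L

C₀ per dose = Dose / Vd = 2320 / 83.2 = 27.88 mg/L
Fraction remaining after one interval: r = e^(−kτ) = e^(−0.03110 × 14.2) = 0.6430
Before dose 6, 5 doses have been given (aged 1τ, 2τ, 3τ, 4τ, 5τ).
C_trough = C₀ × (r + r² + … + r^5) = C₀ × r(1−r^5)/(1−r)
        = 27.88 × 0.6430 × (1 − 0.1099) / (1 − 0.6430) = 44.70 mg/L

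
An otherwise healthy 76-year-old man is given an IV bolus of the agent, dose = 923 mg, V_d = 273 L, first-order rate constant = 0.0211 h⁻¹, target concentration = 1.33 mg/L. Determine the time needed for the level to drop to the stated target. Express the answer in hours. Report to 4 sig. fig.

44.22 h

C₀ = Dose / Vd = 923.0 / 273 = 3.381 mg/L
t = ln(C₀ / C) / k = ln(3.381 / 1.33) / 0.02110
  = ln(2.542) / 0.02110 = 0.9330 / 0.02110 = 44.22 h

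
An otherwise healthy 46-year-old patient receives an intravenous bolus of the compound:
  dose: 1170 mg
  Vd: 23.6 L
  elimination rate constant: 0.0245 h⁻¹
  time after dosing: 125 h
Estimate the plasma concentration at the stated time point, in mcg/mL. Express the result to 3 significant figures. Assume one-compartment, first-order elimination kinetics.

C₀ = Dose / Vd = 1170 / 23.6 = 49.58 mg/L
C = C₀ · e^(−k·t) = 49.58 × e^(−0.02450 × 125)
  = 49.58 × 0.04677 = 2.319 mg/L
(2.319 mg/L = 2.319 mcg/mL)

2.32 mcg/mL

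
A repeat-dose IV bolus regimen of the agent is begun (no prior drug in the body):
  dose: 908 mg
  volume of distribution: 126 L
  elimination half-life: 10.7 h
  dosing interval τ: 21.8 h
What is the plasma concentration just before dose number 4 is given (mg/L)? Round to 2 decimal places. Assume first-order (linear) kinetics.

2.29 mg/L

C₀ per dose = Dose / Vd = 908 / 126 = 7.206 mg/L
k = ln2 / t½ = 0.693147 / 10.7 = 0.06478 h⁻¹
Fraction remaining after one interval: r = e^(−kτ) = e^(−0.06478 × 21.8) = 0.2436
Before dose 4, 3 doses have been given (aged 1τ, 2τ, 3τ).
C_trough = C₀ × (r + r² + … + r^3) = C₀ × r(1−r^3)/(1−r)
        = 7.206 × 0.2436 × (1 − 0.01446) / (1 − 0.2436) = 2.287 mg/L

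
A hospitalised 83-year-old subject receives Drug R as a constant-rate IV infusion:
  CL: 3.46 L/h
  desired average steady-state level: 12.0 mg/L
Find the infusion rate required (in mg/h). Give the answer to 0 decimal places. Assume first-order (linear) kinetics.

42 mg/h

At steady state, infusion rate R₀ = Css × CL = 12.0 × 3.460 = 41.52 mg/h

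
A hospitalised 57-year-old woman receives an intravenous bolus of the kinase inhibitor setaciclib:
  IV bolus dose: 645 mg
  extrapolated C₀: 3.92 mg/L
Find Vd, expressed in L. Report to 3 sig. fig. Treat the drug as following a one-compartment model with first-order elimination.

165 L

Vd = Dose / C₀ = 645.0 / 3.92 = 164.5 L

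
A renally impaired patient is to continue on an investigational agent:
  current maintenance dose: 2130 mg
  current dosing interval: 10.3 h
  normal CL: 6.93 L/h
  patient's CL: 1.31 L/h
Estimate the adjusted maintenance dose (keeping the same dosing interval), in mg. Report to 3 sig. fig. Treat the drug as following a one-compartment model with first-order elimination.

403 mg

To keep the same average steady-state level, dosing rate must scale with clearance.
CL ratio = 1.31 / 6.93 = 0.1890
New dose (same interval) = 2130 × 0.1890 = 402.6 mg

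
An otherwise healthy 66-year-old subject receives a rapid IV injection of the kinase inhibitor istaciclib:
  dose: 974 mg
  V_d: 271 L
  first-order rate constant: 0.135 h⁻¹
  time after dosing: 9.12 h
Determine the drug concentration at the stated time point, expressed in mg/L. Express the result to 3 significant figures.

C₀ = Dose / Vd = 974.0 / 271 = 3.594 mg/L
C = C₀ · e^(−k·t) = 3.594 × e^(−0.1350 × 9.12)
  = 3.594 × 0.2919 = 1.049 mg/L

1.05 mg/L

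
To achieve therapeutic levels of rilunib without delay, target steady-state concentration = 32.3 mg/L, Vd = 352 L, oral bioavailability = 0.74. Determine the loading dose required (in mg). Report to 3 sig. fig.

LD = Css × Vd / F = 32.3 × 352 / 0.74 = 15360 mg

15400 mg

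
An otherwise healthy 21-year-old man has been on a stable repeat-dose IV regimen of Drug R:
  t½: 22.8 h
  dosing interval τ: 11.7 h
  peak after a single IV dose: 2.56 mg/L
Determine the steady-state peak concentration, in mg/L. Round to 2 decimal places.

k = ln2 / t½ = 0.693147 / 22.8 = 0.03040 h⁻¹
e^(−kτ) = e^(−0.03040 × 11.7) = 0.7007
Accumulation ratio R = 1 / (1 − e^(−kτ)) = 1 / (1 − 0.7007) = 3.341
Steady-state peak = C₀ × R = 2.56 × 3.341 = 8.553 mg/L

8.55 mg/L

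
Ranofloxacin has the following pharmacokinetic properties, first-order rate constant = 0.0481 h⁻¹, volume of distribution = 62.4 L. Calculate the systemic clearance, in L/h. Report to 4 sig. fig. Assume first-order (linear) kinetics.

3.001 L/h

CL = k × Vd = 0.0481 × 62.4 = 3.001 L/h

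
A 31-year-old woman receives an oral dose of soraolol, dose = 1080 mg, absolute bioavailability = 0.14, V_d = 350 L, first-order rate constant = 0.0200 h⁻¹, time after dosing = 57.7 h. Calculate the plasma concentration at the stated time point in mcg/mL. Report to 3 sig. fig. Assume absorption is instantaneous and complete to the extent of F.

Amount reaching circulation = F × Dose = 0.14 × 1080 = 151.2 mg
C₀ = F·Dose / Vd = 151.2 / 350 = 0.4320 mg/L
C = C₀ · e^(−k·t) = 0.4320 × e^(−0.02000 × 57.7)
  = 0.4320 × 0.3154 = 0.1363 mg/L
(0.1363 mg/L = 0.1363 mcg/mL)

0.136 mcg/mL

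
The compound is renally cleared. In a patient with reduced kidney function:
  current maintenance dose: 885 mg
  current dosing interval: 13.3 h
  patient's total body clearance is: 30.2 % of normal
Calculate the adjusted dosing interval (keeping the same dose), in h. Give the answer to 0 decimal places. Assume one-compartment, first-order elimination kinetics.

44 h

To keep the same average steady-state level, dosing rate must scale with clearance.
CL ratio = 30.2 / 100 = 0.3020
New interval (same dose) = 13.3 / 0.3020 = 44.04 h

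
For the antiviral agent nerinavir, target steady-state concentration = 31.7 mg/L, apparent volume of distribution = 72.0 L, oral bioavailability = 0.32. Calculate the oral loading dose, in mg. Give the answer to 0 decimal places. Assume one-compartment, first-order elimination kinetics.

7133 mg

LD = Css × Vd / F = 31.7 × 72.0 / 0.32 = 7133 mg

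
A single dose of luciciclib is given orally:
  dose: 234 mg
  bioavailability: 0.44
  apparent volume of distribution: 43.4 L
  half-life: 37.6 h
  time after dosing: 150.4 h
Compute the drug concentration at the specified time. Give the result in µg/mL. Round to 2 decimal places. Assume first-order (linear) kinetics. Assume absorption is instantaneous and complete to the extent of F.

0.15 µg/mL

Amount reaching circulation = F × Dose = 0.44 × 234.0 = 103.0 mg
C₀ = F·Dose / Vd = 103.0 / 43.4 = 2.373 mg/L
k = ln2 / t½ = 0.693147 / 37.6 = 0.01843 h⁻¹
t / t½ = 150.4 / 37.6 = 4 half-lives
C = C₀ × (1/2)^4 = 2.373 × 0.06250 = 0.1483 mg/L
(0.1483 mg/L = 0.1483 µg/mL)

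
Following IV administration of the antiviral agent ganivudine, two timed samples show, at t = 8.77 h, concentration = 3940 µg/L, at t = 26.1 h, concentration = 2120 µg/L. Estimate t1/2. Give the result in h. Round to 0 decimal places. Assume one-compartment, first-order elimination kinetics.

k = ln(C₁/C₂) / (t₂ − t₁) = ln(3940/2120) / (26.1 − 8.77)
  = 0.6198 / 17.33 = 0.03576 h⁻¹
t½ = ln2 / k = 0.693147 / 0.03576 = 19.38 h

19 h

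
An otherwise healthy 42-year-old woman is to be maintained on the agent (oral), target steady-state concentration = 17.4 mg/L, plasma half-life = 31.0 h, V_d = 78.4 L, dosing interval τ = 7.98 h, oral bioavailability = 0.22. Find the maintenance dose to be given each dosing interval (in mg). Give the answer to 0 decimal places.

1106 mg

k = ln2 / t½ = 0.693147 / 31.0 = 0.02236 h⁻¹
CL = k × Vd = 0.02236 × 78.4 = 1.753 L/h
At steady state, F × (Dose/τ) = Css × CL.
Dose = Css × CL × τ / F = 17.4 × 1.753 × 7.98 / 0.22 = 1106 mg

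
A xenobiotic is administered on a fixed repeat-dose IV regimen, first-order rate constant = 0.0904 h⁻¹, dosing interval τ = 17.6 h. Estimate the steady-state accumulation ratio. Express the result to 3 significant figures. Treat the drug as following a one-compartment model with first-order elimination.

1.26

e^(−kτ) = e^(−0.09040 × 17.6) = 0.2037
Accumulation ratio R = 1 / (1 − e^(−kτ)) = 1 / (1 − 0.2037) = 1.256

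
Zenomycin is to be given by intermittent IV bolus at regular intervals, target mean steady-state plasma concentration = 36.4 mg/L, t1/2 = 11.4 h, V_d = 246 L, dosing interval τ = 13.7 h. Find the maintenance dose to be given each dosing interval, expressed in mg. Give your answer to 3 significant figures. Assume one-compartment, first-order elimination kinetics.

7460 mg

k = ln2 / t½ = 0.693147 / 11.4 = 0.06080 h⁻¹
CL = k × Vd = 0.06080 × 246 = 14.96 L/h
At steady state, Dose/τ = Css × CL.
Dose = Css × CL × τ = 36.4 × 14.96 × 13.7 = 7460 mg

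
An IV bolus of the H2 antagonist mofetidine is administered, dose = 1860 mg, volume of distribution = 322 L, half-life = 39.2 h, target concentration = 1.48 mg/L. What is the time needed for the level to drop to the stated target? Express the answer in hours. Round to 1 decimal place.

77.0 h

C₀ = Dose / Vd = 1860 / 322 = 5.776 mg/L
k = ln2 / t½ = 0.693147 / 39.2 = 0.01768 h⁻¹
t = ln(C₀ / C) / k = ln(5.776 / 1.48) / 0.01768
  = ln(3.903) / 0.01768 = 1.362 / 0.01768 = 77.04 h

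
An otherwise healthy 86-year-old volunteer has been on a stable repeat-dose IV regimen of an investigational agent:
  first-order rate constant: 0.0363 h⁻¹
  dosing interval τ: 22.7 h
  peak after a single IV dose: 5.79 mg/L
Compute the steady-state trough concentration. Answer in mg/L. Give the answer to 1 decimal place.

e^(−kτ) = e^(−0.03630 × 22.7) = 0.4387
Accumulation ratio R = 1 / (1 − e^(−kτ)) = 1 / (1 − 0.4387) = 1.782
Steady-state trough = C₀ × R × e^(−kτ) = 5.79 × 1.782 × 0.4387 = 4.526 mg/L

4.5 mg/L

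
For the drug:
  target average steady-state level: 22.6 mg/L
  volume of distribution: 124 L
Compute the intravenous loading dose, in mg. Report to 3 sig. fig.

LD = Css × Vd = 22.6 × 124 = 2802 mg

2800 mg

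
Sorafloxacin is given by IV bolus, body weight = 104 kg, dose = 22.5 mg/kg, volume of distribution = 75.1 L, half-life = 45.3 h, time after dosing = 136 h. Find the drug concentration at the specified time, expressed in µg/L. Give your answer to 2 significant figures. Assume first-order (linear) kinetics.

3900 µg/L

Total dose = 22.5 × 104 = 2340 mg
C₀ = Dose / Vd = 2340 / 75.1 = 31.16 mg/L
k = ln2 / t½ = 0.693147 / 45.3 = 0.01530 h⁻¹
C = C₀ · e^(−k·t) = 31.16 × e^(−0.01530 × 136)
  = 31.16 × 0.1248 = 3.889 mg/L
Convert: 3.889 mg/L × 1000 = 3889 µg/L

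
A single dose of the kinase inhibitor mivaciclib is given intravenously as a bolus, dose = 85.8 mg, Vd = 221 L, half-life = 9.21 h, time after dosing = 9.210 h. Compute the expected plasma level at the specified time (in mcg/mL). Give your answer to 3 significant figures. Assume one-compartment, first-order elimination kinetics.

0.194 mcg/mL

C₀ = Dose / Vd = 85.80 / 221 = 0.3882 mg/L
k = ln2 / t½ = 0.693147 / 9.21 = 0.07526 h⁻¹
t / t½ = 9.210 / 9.21 = 1 half-lives
C = C₀ × (1/2)^1 = 0.3882 × 0.5000 = 0.1941 mg/L
(0.1941 mg/L = 0.1941 mcg/mL)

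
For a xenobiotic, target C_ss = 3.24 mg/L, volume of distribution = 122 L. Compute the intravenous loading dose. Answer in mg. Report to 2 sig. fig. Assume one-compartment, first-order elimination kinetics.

LD = Css × Vd = 3.24 × 122 = 395.3 mg

400 mg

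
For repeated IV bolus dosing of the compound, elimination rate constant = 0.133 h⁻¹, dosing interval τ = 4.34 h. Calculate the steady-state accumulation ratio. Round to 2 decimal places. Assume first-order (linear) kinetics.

2.28

e^(−kτ) = e^(−0.1330 × 4.34) = 0.5615
Accumulation ratio R = 1 / (1 − e^(−kτ)) = 1 / (1 − 0.5615) = 2.281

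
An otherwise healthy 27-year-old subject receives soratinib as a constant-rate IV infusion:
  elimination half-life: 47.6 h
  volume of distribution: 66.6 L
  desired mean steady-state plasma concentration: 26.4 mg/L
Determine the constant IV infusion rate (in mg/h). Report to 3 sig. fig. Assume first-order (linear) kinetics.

k = ln2 / t½ = 0.693147 / 47.6 = 0.01456 h⁻¹
CL = k × Vd = 0.01456 × 66.6 = 0.9697 L/h
At steady state, infusion rate R₀ = Css × CL = 26.4 × 0.9697 = 25.60 mg/h

25.6 mg/h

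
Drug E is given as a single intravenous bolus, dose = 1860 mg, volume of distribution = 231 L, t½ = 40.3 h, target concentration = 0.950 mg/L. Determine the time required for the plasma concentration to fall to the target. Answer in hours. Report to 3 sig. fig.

124 h

C₀ = Dose / Vd = 1860 / 231 = 8.052 mg/L
k = ln2 / t½ = 0.693147 / 40.3 = 0.01720 h⁻¹
t = ln(C₀ / C) / k = ln(8.052 / 0.950) / 0.01720
  = ln(8.476) / 0.01720 = 2.137 / 0.01720 = 124.2 h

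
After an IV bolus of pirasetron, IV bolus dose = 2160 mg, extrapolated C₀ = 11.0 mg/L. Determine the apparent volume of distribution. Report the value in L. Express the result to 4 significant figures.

Vd = Dose / C₀ = 2160 / 11.0 = 196.4 L

196.4 L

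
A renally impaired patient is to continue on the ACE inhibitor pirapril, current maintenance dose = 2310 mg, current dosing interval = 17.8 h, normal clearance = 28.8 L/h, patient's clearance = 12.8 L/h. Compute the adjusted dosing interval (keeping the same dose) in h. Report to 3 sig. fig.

To keep the same average steady-state level, dosing rate must scale with clearance.
CL ratio = 12.8 / 28.8 = 0.4444
New interval (same dose) = 17.8 / 0.4444 = 40.05 h

40.1 h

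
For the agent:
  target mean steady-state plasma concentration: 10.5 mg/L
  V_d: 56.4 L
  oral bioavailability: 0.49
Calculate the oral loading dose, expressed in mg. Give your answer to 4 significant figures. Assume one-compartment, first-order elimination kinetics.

1209 mg

LD = Css × Vd / F = 10.5 × 56.4 / 0.49 = 1209 mg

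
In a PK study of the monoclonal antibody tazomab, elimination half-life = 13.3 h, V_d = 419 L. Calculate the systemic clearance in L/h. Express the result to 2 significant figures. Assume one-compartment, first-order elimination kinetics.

k = ln2 / t½ = 0.693147 / 13.3 = 0.05212 h⁻¹
CL = k × Vd = 0.05212 × 419 = 21.84 L/h

22 L/h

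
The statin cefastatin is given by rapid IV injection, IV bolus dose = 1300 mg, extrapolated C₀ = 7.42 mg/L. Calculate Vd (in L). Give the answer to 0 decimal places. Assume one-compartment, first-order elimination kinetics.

Vd = Dose / C₀ = 1300 / 7.42 = 175.2 L

175 L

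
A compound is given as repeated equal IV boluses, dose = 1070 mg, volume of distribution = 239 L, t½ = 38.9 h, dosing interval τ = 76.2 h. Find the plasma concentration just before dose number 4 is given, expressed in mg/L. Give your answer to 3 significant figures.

C₀ per dose = Dose / Vd = 1070 / 239 = 4.477 mg/L
k = ln2 / t½ = 0.693147 / 38.9 = 0.01782 h⁻¹
Fraction remaining after one interval: r = e^(−kτ) = e^(−0.01782 × 76.2) = 0.2572
Before dose 4, 3 doses have been given (aged 1τ, 2τ, 3τ).
C_trough = C₀ × (r + r² + … + r^3) = C₀ × r(1−r^3)/(1−r)
        = 4.477 × 0.2572 × (1 − 0.01701) / (1 − 0.2572) = 1.524 mg/L

1.52 mg/L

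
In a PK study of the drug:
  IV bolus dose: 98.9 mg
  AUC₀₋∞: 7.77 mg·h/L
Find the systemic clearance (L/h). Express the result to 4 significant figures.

12.73 L/h

CL = Dose / AUC = 98.9 / 7.77 = 12.73 L/h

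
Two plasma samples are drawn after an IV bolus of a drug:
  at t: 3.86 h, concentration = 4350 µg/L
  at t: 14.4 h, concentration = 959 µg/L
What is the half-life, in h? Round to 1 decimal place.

k = ln(C₁/C₂) / (t₂ − t₁) = ln(4350/959) / (14.4 − 3.86)
  = 1.512 / 10.54 = 0.1435 h⁻¹
t½ = ln2 / k = 0.693147 / 0.1435 = 4.830 h

4.8 h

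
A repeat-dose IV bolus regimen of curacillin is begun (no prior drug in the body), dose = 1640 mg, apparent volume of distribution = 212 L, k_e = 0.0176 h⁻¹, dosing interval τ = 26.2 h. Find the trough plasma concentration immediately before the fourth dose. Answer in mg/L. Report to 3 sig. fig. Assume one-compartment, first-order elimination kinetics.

9.89 mg/L

C₀ per dose = Dose / Vd = 1640 / 212 = 7.736 mg/L
Fraction remaining after one interval: r = e^(−kτ) = e^(−0.01760 × 26.2) = 0.6306
Before dose 4, 3 doses have been given (aged 1τ, 2τ, 3τ).
C_trough = C₀ × (r + r² + … + r^3) = C₀ × r(1−r^3)/(1−r)
        = 7.736 × 0.6306 × (1 − 0.2508) / (1 − 0.6306) = 9.894 mg/L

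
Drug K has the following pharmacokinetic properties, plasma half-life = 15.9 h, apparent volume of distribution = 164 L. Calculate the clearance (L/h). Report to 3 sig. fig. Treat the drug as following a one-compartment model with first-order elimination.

k = ln2 / t½ = 0.693147 / 15.9 = 0.04359 h⁻¹
CL = k × Vd = 0.04359 × 164 = 7.149 L/h

7.15 L/h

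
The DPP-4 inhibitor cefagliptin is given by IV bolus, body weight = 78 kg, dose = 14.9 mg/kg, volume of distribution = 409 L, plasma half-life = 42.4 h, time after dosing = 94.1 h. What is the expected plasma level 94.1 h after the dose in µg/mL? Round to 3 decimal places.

0.610 µg/mL

Total dose = 14.9 × 78 = 1162 mg
C₀ = Dose / Vd = 1162 / 409 = 2.841 mg/L
k = ln2 / t½ = 0.693147 / 42.4 = 0.01635 h⁻¹
C = C₀ · e^(−k·t) = 2.841 × e^(−0.01635 × 94.1)
  = 2.841 × 0.2147 = 0.6100 mg/L
(0.6100 mg/L = 0.6100 µg/mL)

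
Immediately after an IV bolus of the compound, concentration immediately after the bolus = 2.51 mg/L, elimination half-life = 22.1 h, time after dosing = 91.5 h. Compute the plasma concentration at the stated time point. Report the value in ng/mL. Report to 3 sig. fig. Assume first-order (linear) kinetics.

142 ng/mL

k = ln2 / t½ = 0.693147 / 22.1 = 0.03136 h⁻¹
C = C₀ · e^(−k·t) = 2.510 × e^(−0.03136 × 91.5)
  = 2.510 × 0.05673 = 0.1424 mg/L
Convert: 0.1424 mg/L × 1000 = 142.4 ng/mL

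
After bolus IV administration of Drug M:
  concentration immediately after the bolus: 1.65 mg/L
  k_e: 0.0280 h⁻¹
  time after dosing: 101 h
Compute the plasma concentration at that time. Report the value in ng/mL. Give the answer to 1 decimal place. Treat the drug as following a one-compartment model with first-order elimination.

97.6 ng/mL

C = C₀ · e^(−k·t) = 1.650 × e^(−0.02800 × 101)
  = 1.650 × 0.05913 = 0.09756 mg/L
Convert: 0.09756 mg/L × 1000 = 97.56 ng/mL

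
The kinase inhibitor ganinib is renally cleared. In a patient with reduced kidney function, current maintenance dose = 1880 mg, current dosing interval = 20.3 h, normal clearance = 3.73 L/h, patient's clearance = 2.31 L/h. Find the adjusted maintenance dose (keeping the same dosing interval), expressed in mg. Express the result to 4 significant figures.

To keep the same average steady-state level, dosing rate must scale with clearance.
CL ratio = 2.31 / 3.73 = 0.6193
New dose (same interval) = 1880 × 0.6193 = 1164 mg

1164 mg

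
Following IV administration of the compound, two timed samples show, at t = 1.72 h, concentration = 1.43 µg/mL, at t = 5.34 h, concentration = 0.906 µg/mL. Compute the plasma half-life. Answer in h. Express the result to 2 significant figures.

5.5 h

k = ln(C₁/C₂) / (t₂ − t₁) = ln(1.43/0.906) / (5.34 − 1.72)
  = 0.4564 / 3.620 = 0.1261 h⁻¹
t½ = ln2 / k = 0.693147 / 0.1261 = 5.497 h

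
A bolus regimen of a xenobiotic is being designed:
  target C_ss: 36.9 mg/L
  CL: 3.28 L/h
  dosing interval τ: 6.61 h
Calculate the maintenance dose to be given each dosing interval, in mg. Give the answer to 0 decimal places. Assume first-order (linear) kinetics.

At steady state, Dose/τ = Css × CL.
Dose = Css × CL × τ = 36.9 × 3.280 × 6.61 = 800.0 mg

800 mg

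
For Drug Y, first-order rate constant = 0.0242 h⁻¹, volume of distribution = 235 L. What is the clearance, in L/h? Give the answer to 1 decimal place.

CL = k × Vd = 0.0242 × 235 = 5.687 L/h

5.7 L/h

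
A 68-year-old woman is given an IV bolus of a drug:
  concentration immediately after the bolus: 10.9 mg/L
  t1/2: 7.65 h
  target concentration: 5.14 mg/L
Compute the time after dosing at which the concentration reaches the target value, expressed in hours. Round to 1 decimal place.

k = ln2 / t½ = 0.693147 / 7.65 = 0.09061 h⁻¹
t = ln(C₀ / C) / k = ln(10.90 / 5.14) / 0.09061
  = ln(2.121) / 0.09061 = 0.7519 / 0.09061 = 8.298 h

8.3 h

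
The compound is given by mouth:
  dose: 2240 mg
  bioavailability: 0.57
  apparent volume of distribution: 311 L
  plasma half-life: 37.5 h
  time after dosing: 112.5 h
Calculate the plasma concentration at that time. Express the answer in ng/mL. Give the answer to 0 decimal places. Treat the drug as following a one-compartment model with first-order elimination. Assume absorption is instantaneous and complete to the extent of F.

513 ng/mL

Amount reaching circulation = F × Dose = 0.57 × 2240 = 1277 mg
C₀ = F·Dose / Vd = 1277 / 311 = 4.106 mg/L
k = ln2 / t½ = 0.693147 / 37.5 = 0.01848 h⁻¹
t / t½ = 112.5 / 37.5 = 3 half-lives
C = C₀ × (1/2)^3 = 4.106 × 0.1250 = 0.5133 mg/L
Convert: 0.5133 mg/L × 1000 = 513.3 ng/mL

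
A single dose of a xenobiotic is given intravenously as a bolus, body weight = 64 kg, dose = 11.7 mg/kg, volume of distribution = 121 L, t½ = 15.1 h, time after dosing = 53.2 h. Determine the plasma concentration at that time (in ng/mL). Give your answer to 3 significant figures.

Total dose = 11.7 × 64 = 748.8 mg
C₀ = Dose / Vd = 748.8 / 121 = 6.188 mg/L
k = ln2 / t½ = 0.693147 / 15.1 = 0.04590 h⁻¹
C = C₀ · e^(−k·t) = 6.188 × e^(−0.04590 × 53.2)
  = 6.188 × 0.08700 = 0.5384 mg/L
Convert: 0.5384 mg/L × 1000 = 538.4 ng/mL

538 ng/mL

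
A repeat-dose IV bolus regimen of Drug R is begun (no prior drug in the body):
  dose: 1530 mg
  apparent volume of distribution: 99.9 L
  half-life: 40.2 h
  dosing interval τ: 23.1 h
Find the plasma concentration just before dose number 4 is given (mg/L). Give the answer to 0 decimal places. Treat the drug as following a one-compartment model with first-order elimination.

C₀ per dose = Dose / Vd = 1530 / 99.9 = 15.32 mg/L
k = ln2 / t½ = 0.693147 / 40.2 = 0.01724 h⁻¹
Fraction remaining after one interval: r = e^(−kτ) = e^(−0.01724 × 23.1) = 0.6715
Before dose 4, 3 doses have been given (aged 1τ, 2τ, 3τ).
C_trough = C₀ × (r + r² + … + r^3) = C₀ × r(1−r^3)/(1−r)
        = 15.32 × 0.6715 × (1 − 0.3028) / (1 − 0.6715) = 21.83 mg/L

22 mg/L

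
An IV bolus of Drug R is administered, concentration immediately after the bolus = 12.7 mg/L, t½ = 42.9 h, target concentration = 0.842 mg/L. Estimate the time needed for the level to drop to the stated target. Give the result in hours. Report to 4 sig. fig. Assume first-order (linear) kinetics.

k = ln2 / t½ = 0.693147 / 42.9 = 0.01616 h⁻¹
t = ln(C₀ / C) / k = ln(12.70 / 0.842) / 0.01616
  = ln(15.08) / 0.01616 = 2.713 / 0.01616 = 167.9 h

167.9 h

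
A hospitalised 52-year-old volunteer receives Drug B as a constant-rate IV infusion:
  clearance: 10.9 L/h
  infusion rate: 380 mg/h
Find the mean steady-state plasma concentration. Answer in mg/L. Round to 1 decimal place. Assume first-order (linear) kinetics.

34.9 mg/L

At steady state Css = R₀ / CL = 380 / 10.90 = 34.86 mg/L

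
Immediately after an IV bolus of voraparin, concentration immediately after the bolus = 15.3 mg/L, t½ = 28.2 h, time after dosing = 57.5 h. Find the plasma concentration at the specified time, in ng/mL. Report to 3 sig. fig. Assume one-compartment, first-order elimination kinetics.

3720 ng/mL

k = ln2 / t½ = 0.693147 / 28.2 = 0.02458 h⁻¹
C = C₀ · e^(−k·t) = 15.30 × e^(−0.02458 × 57.5)
  = 15.30 × 0.2433 = 3.722 mg/L
Convert: 3.722 mg/L × 1000 = 3722 ng/mL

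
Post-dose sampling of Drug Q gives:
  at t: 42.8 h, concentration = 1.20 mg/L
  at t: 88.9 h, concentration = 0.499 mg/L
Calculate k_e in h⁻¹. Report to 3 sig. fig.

k = ln(C₁/C₂) / (t₂ − t₁) = ln(1.20/0.499) / (88.9 − 42.8)
  = 0.8775 / 46.10 = 0.01903 h⁻¹

0.0190 h⁻¹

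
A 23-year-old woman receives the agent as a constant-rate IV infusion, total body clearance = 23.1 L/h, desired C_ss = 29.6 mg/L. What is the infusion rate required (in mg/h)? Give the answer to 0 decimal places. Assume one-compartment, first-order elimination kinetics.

At steady state, infusion rate R₀ = Css × CL = 29.6 × 23.10 = 683.8 mg/h

684 mg/h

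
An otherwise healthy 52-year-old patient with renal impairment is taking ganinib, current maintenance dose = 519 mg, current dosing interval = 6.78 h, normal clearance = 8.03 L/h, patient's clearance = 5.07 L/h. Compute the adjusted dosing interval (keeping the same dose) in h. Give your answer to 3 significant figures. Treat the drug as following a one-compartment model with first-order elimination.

10.7 h

To keep the same average steady-state level, dosing rate must scale with clearance.
CL ratio = 5.07 / 8.03 = 0.6314
New interval (same dose) = 6.78 / 0.6314 = 10.74 h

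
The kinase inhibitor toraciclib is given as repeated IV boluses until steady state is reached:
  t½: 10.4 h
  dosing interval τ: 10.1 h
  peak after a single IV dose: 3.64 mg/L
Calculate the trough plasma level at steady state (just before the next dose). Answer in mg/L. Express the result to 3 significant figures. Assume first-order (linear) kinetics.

3.79 mg/L

k = ln2 / t½ = 0.693147 / 10.4 = 0.06665 h⁻¹
e^(−kτ) = e^(−0.06665 × 10.1) = 0.5101
Accumulation ratio R = 1 / (1 − e^(−kτ)) = 1 / (1 − 0.5101) = 2.041
Steady-state trough = C₀ × R × e^(−kτ) = 3.64 × 2.041 × 0.5101 = 3.790 mg/L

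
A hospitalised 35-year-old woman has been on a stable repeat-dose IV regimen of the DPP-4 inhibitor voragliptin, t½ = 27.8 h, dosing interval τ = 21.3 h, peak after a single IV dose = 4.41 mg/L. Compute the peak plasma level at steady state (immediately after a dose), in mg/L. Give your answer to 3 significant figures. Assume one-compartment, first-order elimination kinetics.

k = ln2 / t½ = 0.693147 / 27.8 = 0.02493 h⁻¹
e^(−kτ) = e^(−0.02493 × 21.3) = 0.5880
Accumulation ratio R = 1 / (1 − e^(−kτ)) = 1 / (1 − 0.5880) = 2.427
Steady-state peak = C₀ × R = 4.41 × 2.427 = 10.70 mg/L

10.7 mg/L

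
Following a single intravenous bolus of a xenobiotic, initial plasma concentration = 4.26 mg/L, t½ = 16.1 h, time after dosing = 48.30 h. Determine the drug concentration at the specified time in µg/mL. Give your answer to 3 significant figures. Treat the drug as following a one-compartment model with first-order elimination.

0.533 µg/mL

k = ln2 / t½ = 0.693147 / 16.1 = 0.04305 h⁻¹
t / t½ = 48.30 / 16.1 = 3 half-lives
C = C₀ × (1/2)^3 = 4.260 × 0.1250 = 0.5325 mg/L
(0.5325 mg/L = 0.5325 µg/mL)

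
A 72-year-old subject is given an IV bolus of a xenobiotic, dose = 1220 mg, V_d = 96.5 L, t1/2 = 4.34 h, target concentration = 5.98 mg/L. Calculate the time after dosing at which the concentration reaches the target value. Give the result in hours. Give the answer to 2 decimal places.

4.69 h

C₀ = Dose / Vd = 1220 / 96.5 = 12.64 mg/L
k = ln2 / t½ = 0.693147 / 4.34 = 0.1597 h⁻¹
t = ln(C₀ / C) / k = ln(12.64 / 5.98) / 0.1597
  = ln(2.114) / 0.1597 = 0.7486 / 0.1597 = 4.688 h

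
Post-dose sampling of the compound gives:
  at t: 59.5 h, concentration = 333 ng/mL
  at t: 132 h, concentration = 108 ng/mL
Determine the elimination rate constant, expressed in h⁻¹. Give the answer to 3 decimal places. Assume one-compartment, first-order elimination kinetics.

k = ln(C₁/C₂) / (t₂ − t₁) = ln(333/108) / (132 − 59.5)
  = 1.126 / 72.50 = 0.01553 h⁻¹

0.016 h⁻¹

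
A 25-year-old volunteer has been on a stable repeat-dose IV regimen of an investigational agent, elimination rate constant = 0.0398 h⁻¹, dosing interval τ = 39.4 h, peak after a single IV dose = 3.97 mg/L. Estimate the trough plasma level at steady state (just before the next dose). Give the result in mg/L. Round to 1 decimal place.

1.0 mg/L

e^(−kτ) = e^(−0.03980 × 39.4) = 0.2084
Accumulation ratio R = 1 / (1 − e^(−kτ)) = 1 / (1 − 0.2084) = 1.263
Steady-state trough = C₀ × R × e^(−kτ) = 3.97 × 1.263 × 0.2084 = 1.045 mg/L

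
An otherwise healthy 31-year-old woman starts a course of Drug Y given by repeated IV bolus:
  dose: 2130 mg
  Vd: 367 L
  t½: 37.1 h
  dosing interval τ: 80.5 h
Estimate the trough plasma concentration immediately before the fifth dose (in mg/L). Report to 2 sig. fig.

C₀ per dose = Dose / Vd = 2130 / 367 = 5.804 mg/L
k = ln2 / t½ = 0.693147 / 37.1 = 0.01868 h⁻¹
Fraction remaining after one interval: r = e^(−kτ) = e^(−0.01868 × 80.5) = 0.2223
Before dose 5, 4 doses have been given (aged 1τ, 2τ, 3τ, 4τ).
C_trough = C₀ × (r + r² + … + r^4) = C₀ × r(1−r^4)/(1−r)
        = 5.804 × 0.2223 × (1 − 0.002442) / (1 − 0.2223) = 1.655 mg/L

1.7 mg/L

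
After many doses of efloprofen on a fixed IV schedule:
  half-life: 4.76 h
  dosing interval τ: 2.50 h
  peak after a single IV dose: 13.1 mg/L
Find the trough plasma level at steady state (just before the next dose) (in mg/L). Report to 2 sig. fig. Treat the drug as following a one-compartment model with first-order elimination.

k = ln2 / t½ = 0.693147 / 4.76 = 0.1456 h⁻¹
e^(−kτ) = e^(−0.1456 × 2.50) = 0.6949
Accumulation ratio R = 1 / (1 − e^(−kτ)) = 1 / (1 − 0.6949) = 3.278
Steady-state trough = C₀ × R × e^(−kτ) = 13.1 × 3.278 × 0.6949 = 29.84 mg/L

30 mg/L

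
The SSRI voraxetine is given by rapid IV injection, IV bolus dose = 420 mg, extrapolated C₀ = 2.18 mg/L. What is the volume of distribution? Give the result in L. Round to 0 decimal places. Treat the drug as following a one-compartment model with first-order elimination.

193 L

Vd = Dose / C₀ = 420.0 / 2.18 = 192.7 L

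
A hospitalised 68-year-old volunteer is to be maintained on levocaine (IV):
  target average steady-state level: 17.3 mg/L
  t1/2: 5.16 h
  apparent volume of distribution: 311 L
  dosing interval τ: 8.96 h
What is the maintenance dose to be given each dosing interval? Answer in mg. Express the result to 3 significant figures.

k = ln2 / t½ = 0.693147 / 5.16 = 0.1343 h⁻¹
CL = k × Vd = 0.1343 × 311 = 41.77 L/h
At steady state, Dose/τ = Css × CL.
Dose = Css × CL × τ = 17.3 × 41.77 × 8.96 = 6475 mg

6480 mg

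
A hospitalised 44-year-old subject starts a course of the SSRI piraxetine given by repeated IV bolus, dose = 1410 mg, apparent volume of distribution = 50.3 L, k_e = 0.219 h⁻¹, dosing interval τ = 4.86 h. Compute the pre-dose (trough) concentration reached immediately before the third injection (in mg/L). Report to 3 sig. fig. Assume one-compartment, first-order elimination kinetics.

C₀ per dose = Dose / Vd = 1410 / 50.3 = 28.03 mg/L
Fraction remaining after one interval: r = e^(−kτ) = e^(−0.2190 × 4.86) = 0.3450
Before dose 3, 2 doses have been given (aged 1τ, 2τ).
C_trough = C₀ × (r + r²) = 28.03 × (0.3450 + 0.1190) = 13.01 mg/L

13.0 mg/L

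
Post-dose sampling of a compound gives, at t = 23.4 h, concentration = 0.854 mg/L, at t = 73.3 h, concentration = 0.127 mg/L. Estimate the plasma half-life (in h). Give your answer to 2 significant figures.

18 h

k = ln(C₁/C₂) / (t₂ − t₁) = ln(0.854/0.127) / (73.3 − 23.4)
  = 1.906 / 49.90 = 0.03820 h⁻¹
t½ = ln2 / k = 0.693147 / 0.03820 = 18.15 h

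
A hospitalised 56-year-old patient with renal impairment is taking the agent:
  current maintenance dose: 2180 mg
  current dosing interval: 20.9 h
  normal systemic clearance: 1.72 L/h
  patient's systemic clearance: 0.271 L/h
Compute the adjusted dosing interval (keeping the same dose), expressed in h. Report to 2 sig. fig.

To keep the same average steady-state level, dosing rate must scale with clearance.
CL ratio = 0.271 / 1.72 = 0.1576
New interval (same dose) = 20.9 / 0.1576 = 132.6 h

130 h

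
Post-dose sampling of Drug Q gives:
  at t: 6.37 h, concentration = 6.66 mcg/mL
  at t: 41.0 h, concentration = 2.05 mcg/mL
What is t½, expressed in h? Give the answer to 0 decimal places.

k = ln(C₁/C₂) / (t₂ − t₁) = ln(6.66/2.05) / (41.0 − 6.37)
  = 1.178 / 34.63 = 0.03402 h⁻¹
t½ = ln2 / k = 0.693147 / 0.03402 = 20.37 h

20 h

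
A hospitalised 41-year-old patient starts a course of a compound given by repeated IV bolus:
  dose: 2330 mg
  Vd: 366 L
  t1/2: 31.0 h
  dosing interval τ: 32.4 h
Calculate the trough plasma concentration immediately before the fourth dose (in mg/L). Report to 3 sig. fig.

5.30 mg/L

C₀ per dose = Dose / Vd = 2330 / 366 = 6.366 mg/L
k = ln2 / t½ = 0.693147 / 31.0 = 0.02236 h⁻¹
Fraction remaining after one interval: r = e^(−kτ) = e^(−0.02236 × 32.4) = 0.4846
Before dose 4, 3 doses have been given (aged 1τ, 2τ, 3τ).
C_trough = C₀ × (r + r² + … + r^3) = C₀ × r(1−r^3)/(1−r)
        = 6.366 × 0.4846 × (1 − 0.1138) / (1 − 0.4846) = 5.304 mg/L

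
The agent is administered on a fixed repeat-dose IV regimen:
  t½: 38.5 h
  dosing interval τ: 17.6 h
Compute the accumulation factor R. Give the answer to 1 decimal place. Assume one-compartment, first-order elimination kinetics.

k = ln2 / t½ = 0.693147 / 38.5 = 0.01800 h⁻¹
e^(−kτ) = e^(−0.01800 × 17.6) = 0.7285
Accumulation ratio R = 1 / (1 − e^(−kτ)) = 1 / (1 − 0.7285) = 3.683

3.7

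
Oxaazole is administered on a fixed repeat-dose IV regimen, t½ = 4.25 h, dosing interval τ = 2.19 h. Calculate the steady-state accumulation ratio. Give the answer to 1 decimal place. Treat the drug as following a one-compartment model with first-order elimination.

3.3

k = ln2 / t½ = 0.693147 / 4.25 = 0.1631 h⁻¹
e^(−kτ) = e^(−0.1631 × 2.19) = 0.6996
Accumulation ratio R = 1 / (1 − e^(−kτ)) = 1 / (1 − 0.6996) = 3.329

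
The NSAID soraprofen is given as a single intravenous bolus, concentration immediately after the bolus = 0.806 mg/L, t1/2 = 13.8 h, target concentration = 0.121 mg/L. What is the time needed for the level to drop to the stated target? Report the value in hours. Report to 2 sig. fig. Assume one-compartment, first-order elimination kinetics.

38 h

k = ln2 / t½ = 0.693147 / 13.8 = 0.05023 h⁻¹
t = ln(C₀ / C) / k = ln(0.8060 / 0.121) / 0.05023
  = ln(6.661) / 0.05023 = 1.896 / 0.05023 = 37.75 h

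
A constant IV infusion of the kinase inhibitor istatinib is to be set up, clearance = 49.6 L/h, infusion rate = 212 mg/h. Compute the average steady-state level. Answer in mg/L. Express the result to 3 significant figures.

4.27 mg/L

At steady state Css = R₀ / CL = 212 / 49.60 = 4.274 mg/L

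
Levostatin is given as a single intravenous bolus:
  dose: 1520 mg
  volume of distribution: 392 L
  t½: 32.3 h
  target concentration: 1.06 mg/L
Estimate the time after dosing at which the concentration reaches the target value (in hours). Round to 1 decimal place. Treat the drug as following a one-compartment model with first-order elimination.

60.4 h

C₀ = Dose / Vd = 1520 / 392 = 3.878 mg/L
k = ln2 / t½ = 0.693147 / 32.3 = 0.02146 h⁻¹
t = ln(C₀ / C) / k = ln(3.878 / 1.06) / 0.02146
  = ln(3.658) / 0.02146 = 1.297 / 0.02146 = 60.44 h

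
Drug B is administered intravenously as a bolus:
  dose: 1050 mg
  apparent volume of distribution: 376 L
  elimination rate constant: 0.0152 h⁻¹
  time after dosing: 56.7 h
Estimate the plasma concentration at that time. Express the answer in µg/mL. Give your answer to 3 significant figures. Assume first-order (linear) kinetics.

1.18 µg/mL

C₀ = Dose / Vd = 1050 / 376 = 2.793 mg/L
C = C₀ · e^(−k·t) = 2.793 × e^(−0.01520 × 56.7)
  = 2.793 × 0.4224 = 1.180 mg/L
(1.180 mg/L = 1.180 µg/mL)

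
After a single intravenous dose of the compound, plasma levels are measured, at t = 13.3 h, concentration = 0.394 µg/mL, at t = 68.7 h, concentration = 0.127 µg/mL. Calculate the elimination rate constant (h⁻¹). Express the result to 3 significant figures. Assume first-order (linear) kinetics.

k = ln(C₁/C₂) / (t₂ − t₁) = ln(0.394/0.127) / (68.7 − 13.3)
  = 1.132 / 55.40 = 0.02043 h⁻¹

0.0204 h⁻¹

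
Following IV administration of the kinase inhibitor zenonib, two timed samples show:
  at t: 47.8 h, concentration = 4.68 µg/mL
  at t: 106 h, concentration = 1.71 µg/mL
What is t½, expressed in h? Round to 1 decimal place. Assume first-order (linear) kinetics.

40.1 h

k = ln(C₁/C₂) / (t₂ − t₁) = ln(4.68/1.71) / (106 − 47.8)
  = 1.007 / 58.20 = 0.01730 h⁻¹
t½ = ln2 / k = 0.693147 / 0.01730 = 40.07 h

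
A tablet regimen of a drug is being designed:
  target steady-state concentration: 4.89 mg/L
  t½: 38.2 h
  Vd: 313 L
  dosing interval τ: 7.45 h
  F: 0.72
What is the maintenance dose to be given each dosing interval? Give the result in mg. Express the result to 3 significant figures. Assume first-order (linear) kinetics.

k = ln2 / t½ = 0.693147 / 38.2 = 0.01815 h⁻¹
CL = k × Vd = 0.01815 × 313 = 5.681 L/h
At steady state, F × (Dose/τ) = Css × CL.
Dose = Css × CL × τ / F = 4.89 × 5.681 × 7.45 / 0.72 = 287.4 mg

287 mg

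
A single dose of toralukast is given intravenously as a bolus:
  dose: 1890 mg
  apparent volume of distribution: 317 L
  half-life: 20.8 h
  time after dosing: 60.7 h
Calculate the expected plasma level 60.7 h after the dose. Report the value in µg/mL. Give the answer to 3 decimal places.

C₀ = Dose / Vd = 1890 / 317 = 5.962 mg/L
k = ln2 / t½ = 0.693147 / 20.8 = 0.03332 h⁻¹
C = C₀ · e^(−k·t) = 5.962 × e^(−0.03332 × 60.7)
  = 5.962 × 0.1323 = 0.7888 mg/L
(0.7888 mg/L = 0.7888 µg/mL)

0.789 µg/mL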